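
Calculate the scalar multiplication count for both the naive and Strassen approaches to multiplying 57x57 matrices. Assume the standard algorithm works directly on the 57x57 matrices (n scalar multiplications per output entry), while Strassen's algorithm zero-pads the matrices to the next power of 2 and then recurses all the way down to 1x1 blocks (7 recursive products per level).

Matrix multiplication for 57x57 matrices:

Strassen's algorithm requires power-of-2 dimensions. Pad 57x57 to 64x64 (next power of 2).

Standard algorithm: 57^3 = 185193 multiplications
Strassen's algorithm: 7^(log2(64)) = 7^6 = 117649 multiplications
Savings: 185193 - 117649 = 67544 multiplications

Standard: 185193 multiplications (57^3). Strassen: 117649 multiplications (7^6, after padding to 64x64). Strassen reduces 8 recursive multiplications to 7 at each level.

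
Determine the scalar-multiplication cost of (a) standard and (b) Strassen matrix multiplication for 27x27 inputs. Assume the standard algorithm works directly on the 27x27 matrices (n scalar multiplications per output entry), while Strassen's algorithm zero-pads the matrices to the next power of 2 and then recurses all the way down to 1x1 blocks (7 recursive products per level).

Matrix multiplication for 27x27 matrices:

Strassen's algorithm requires power-of-2 dimensions. Pad 27x27 to 32x32 (next power of 2).

Standard algorithm: 27^3 = 19683 multiplications
Strassen's algorithm: 7^(log2(32)) = 7^5 = 16807 multiplications
Savings: 19683 - 16807 = 2876 multiplications

Standard: 19683 multiplications (27^3). Strassen: 16807 multiplications (7^5, after padding to 32x32). Strassen reduces 8 recursive multiplications to 7 at each level.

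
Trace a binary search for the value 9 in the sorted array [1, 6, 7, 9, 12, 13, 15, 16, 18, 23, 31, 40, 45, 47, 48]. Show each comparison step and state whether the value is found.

Binary search for 9 in [1, 6, 7, 9, 12, 13, 15, 16, 18, 23, 31, 40, 45, 47, 48]:

lo=0, hi=14, mid=7, arr[mid]=16 -> 16 > 9, search left half
lo=0, hi=6, mid=3, arr[mid]=9 -> Found target at index 3!

Binary search finds 9 at index 3 after 2 comparisons. The search repeatedly halves the search space by comparing with the middle element.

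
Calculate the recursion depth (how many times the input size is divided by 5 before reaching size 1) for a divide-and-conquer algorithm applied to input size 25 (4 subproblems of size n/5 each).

For divide and conquer with division factor 5:

Problem sizes at each level:
Level 0: 25
Level 1: 5
Level 2: 1

The root is level 0 and the size-1 base case is level 2 (the tree spans levels 0 through 2, i.e. 3 levels counting the root), so the depth is the number of divisions: log_5(25) = 2

The recursion tree depth is log_5(25) = 2. At each level, the problem size is divided by 5, so it takes 2 divisions to reduce to a base case of size 1. The algorithm makes 4 recursive calls at each level.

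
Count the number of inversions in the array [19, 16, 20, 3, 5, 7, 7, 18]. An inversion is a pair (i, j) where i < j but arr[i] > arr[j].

Finding inversions in [19, 16, 20, 3, 5, 7, 7, 18]:

(0, 1): arr[0]=19 > arr[1]=16
(0, 3): arr[0]=19 > arr[3]=3
(0, 4): arr[0]=19 > arr[4]=5
(0, 5): arr[0]=19 > arr[5]=7
(0, 6): arr[0]=19 > arr[6]=7
(0, 7): arr[0]=19 > arr[7]=18
(1, 3): arr[1]=16 > arr[3]=3
(1, 4): arr[1]=16 > arr[4]=5
(1, 5): arr[1]=16 > arr[5]=7
(1, 6): arr[1]=16 > arr[6]=7
(2, 3): arr[2]=20 > arr[3]=3
(2, 4): arr[2]=20 > arr[4]=5
(2, 5): arr[2]=20 > arr[5]=7
(2, 6): arr[2]=20 > arr[6]=7
(2, 7): arr[2]=20 > arr[7]=18

Total inversions: 15

The array has 15 inversion(s): (0,1), (0,3), (0,4), (0,5), (0,6), (0,7), (1,3), (1,4), (1,5), (1,6), (2,3), (2,4), (2,5), (2,6), (2,7). Each pair (i,j) satisfies i < j and arr[i] > arr[j].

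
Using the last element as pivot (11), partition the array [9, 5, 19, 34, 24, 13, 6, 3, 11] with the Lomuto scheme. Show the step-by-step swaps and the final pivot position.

Lomuto partition with pivot = 11:

Initial array: [9, 5, 19, 34, 24, 13, 6, 3, 11]

arr[0]=9 <= 11: swap with position 0, array becomes [9, 5, 19, 34, 24, 13, 6, 3, 11]
arr[1]=5 <= 11: swap with position 1, array becomes [9, 5, 19, 34, 24, 13, 6, 3, 11]
arr[2]=19 > 11: no swap
arr[3]=34 > 11: no swap
arr[4]=24 > 11: no swap
arr[5]=13 > 11: no swap
arr[6]=6 <= 11: swap with position 2, array becomes [9, 5, 6, 34, 24, 13, 19, 3, 11]
arr[7]=3 <= 11: swap with position 3, array becomes [9, 5, 6, 3, 24, 13, 19, 34, 11]

Place pivot at position 4: [9, 5, 6, 3, 11, 13, 19, 34, 24]
Pivot position: 4

After partitioning with pivot 11, the array becomes [9, 5, 6, 3, 11, 13, 19, 34, 24]. The pivot is placed at index 4. All elements to the left of the pivot are <= 11, and all elements to the right are > 11.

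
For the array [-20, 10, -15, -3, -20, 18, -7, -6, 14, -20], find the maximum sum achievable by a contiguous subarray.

Using Kadane's algorithm on [-20, 10, -15, -3, -20, 18, -7, -6, 14, -20]:

Scanning through the array:
Position 1 (value 10): max_ending_here = 10, max_so_far = 10
Position 2 (value -15): max_ending_here = -5, max_so_far = 10
Position 3 (value -3): max_ending_here = -3, max_so_far = 10
Position 4 (value -20): max_ending_here = -20, max_so_far = 10
Position 5 (value 18): max_ending_here = 18, max_so_far = 18
Position 6 (value -7): max_ending_here = 11, max_so_far = 18
Position 7 (value -6): max_ending_here = 5, max_so_far = 18
Position 8 (value 14): max_ending_here = 19, max_so_far = 19
Position 9 (value -20): max_ending_here = -1, max_so_far = 19

Maximum subarray: [18, -7, -6, 14]
Maximum sum: 19

The maximum subarray is [18, -7, -6, 14] with sum 19. This subarray runs from index 5 to index 8.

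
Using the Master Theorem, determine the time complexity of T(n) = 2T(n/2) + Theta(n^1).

Master Theorem for T(n) = 2T(n/2) + O(n^1):

a = 2, b = 2, c = 1
log_b(a) = log_2(2) = 1.0000

Case 2: c = 1 = log_2(2) = 1.0000
T(n) = O(n^1 log n) = O(n log n)

For T(n) = 2T(n/2) + O(n^1): log_2(2) = 1.0000. This is Case 2 of the Master Theorem (c = log_b(a), equal work at all levels), giving O(n log n).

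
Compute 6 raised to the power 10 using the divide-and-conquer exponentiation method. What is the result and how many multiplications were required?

Computing 6^10 by squaring (build up from 6^1; each line after the first costs one multiplication):

6^1 = 6
6^2 = (6^1)^2 = 6^2 = 36
6^4 = (6^2)^2 = 36^2 = 1296
6^5 = 6 * 6^4 = 6 * 1296 = 7776
6^10 = (6^5)^2 = 7776^2 = 60466176

Result: 60466176
Multiplications needed: 4 (4 lines after 6^1)

6^10 = 60466176. Using exponentiation by squaring, this requires 4 multiplications. The key idea: if the exponent is even, square the half-power; if odd, multiply by the base once.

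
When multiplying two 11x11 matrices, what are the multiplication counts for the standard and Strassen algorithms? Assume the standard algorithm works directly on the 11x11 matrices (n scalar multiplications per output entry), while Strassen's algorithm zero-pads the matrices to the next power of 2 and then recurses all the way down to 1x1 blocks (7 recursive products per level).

Matrix multiplication for 11x11 matrices:

Strassen's algorithm requires power-of-2 dimensions. Pad 11x11 to 16x16 (next power of 2).

Standard algorithm: 11^3 = 1331 multiplications
Strassen's algorithm: 7^(log2(16)) = 7^4 = 2401 multiplications
Difference: 1331 - 2401 = -1070 (Strassen uses MORE here due to padding overhead — for small or just-over-power-of-2 n, padding can outweigh the per-level savings)

Standard: 1331 multiplications (11^3). Strassen: 2401 multiplications (7^4, after padding to 16x16). Strassen reduces 8 recursive multiplications to 7 at each level.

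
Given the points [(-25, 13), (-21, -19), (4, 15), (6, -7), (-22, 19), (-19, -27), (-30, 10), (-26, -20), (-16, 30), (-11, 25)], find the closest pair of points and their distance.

Computing all pairwise distances among 10 points:

d((-25, 13), (-21, -19)) = 32.249
d((-25, 13), (4, 15)) = 29.0689
d((-25, 13), (6, -7)) = 36.8917
d((-25, 13), (-22, 19)) = 6.7082
d((-25, 13), (-19, -27)) = 40.4475
d((-25, 13), (-30, 10)) = 5.831
d((-25, 13), (-26, -20)) = 33.0151
d((-25, 13), (-16, 30)) = 19.2354
d((-25, 13), (-11, 25)) = 18.4391
d((-21, -19), (4, 15)) = 42.2019
d((-21, -19), (6, -7)) = 29.5466
d((-21, -19), (-22, 19)) = 38.0132
d((-21, -19), (-19, -27)) = 8.2462
d((-21, -19), (-30, 10)) = 30.3645
d((-21, -19), (-26, -20)) = 5.099 <-- minimum
d((-21, -19), (-16, 30)) = 49.2544
d((-21, -19), (-11, 25)) = 45.1221
d((4, 15), (6, -7)) = 22.0907
d((4, 15), (-22, 19)) = 26.3059
d((4, 15), (-19, -27)) = 47.8853
d((4, 15), (-30, 10)) = 34.3657
d((4, 15), (-26, -20)) = 46.0977
d((4, 15), (-16, 30)) = 25.0
d((4, 15), (-11, 25)) = 18.0278
d((6, -7), (-22, 19)) = 38.2099
d((6, -7), (-19, -27)) = 32.0156
d((6, -7), (-30, 10)) = 39.8121
d((6, -7), (-26, -20)) = 34.5398
d((6, -7), (-16, 30)) = 43.0465
d((6, -7), (-11, 25)) = 36.2353
d((-22, 19), (-19, -27)) = 46.0977
d((-22, 19), (-30, 10)) = 12.0416
d((-22, 19), (-26, -20)) = 39.2046
d((-22, 19), (-16, 30)) = 12.53
d((-22, 19), (-11, 25)) = 12.53
d((-19, -27), (-30, 10)) = 38.6005
d((-19, -27), (-26, -20)) = 9.8995
d((-19, -27), (-16, 30)) = 57.0789
d((-19, -27), (-11, 25)) = 52.6118
d((-30, 10), (-26, -20)) = 30.2655
d((-30, 10), (-16, 30)) = 24.4131
d((-30, 10), (-11, 25)) = 24.2074
d((-26, -20), (-16, 30)) = 50.9902
d((-26, -20), (-11, 25)) = 47.4342
d((-16, 30), (-11, 25)) = 7.0711

Closest pair: (-21, -19) and (-26, -20) with distance 5.099

The closest pair is (-21, -19) and (-26, -20) with Euclidean distance 5.099. For 10 points, brute-force pairwise comparison is shown above. For large n, the divide-and-conquer algorithm (sort by x, recurse on halves, check the dividing strip) achieves O(n log n).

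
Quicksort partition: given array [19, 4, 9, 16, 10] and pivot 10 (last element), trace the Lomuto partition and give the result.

Lomuto partition with pivot = 10:

Initial array: [19, 4, 9, 16, 10]

arr[0]=19 > 10: no swap
arr[1]=4 <= 10: swap with position 0, array becomes [4, 19, 9, 16, 10]
arr[2]=9 <= 10: swap with position 1, array becomes [4, 9, 19, 16, 10]
arr[3]=16 > 10: no swap

Place pivot at position 2: [4, 9, 10, 16, 19]
Pivot position: 2

After partitioning with pivot 10, the array becomes [4, 9, 10, 16, 19]. The pivot is placed at index 2. All elements to the left of the pivot are <= 10, and all elements to the right are > 10.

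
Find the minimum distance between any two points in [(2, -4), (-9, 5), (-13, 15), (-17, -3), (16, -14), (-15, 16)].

Computing all pairwise distances among 6 points:

d((2, -4), (-9, 5)) = 14.2127
d((2, -4), (-13, 15)) = 24.2074
d((2, -4), (-17, -3)) = 19.0263
d((2, -4), (16, -14)) = 17.2047
d((2, -4), (-15, 16)) = 26.2488
d((-9, 5), (-13, 15)) = 10.7703
d((-9, 5), (-17, -3)) = 11.3137
d((-9, 5), (16, -14)) = 31.4006
d((-9, 5), (-15, 16)) = 12.53
d((-13, 15), (-17, -3)) = 18.4391
d((-13, 15), (16, -14)) = 41.0122
d((-13, 15), (-15, 16)) = 2.2361 <-- minimum
d((-17, -3), (16, -14)) = 34.7851
d((-17, -3), (-15, 16)) = 19.105
d((16, -14), (-15, 16)) = 43.1393

Closest pair: (-13, 15) and (-15, 16) with distance 2.2361

The closest pair is (-13, 15) and (-15, 16) with Euclidean distance 2.2361. For 6 points, brute-force pairwise comparison is shown above. For large n, the divide-and-conquer algorithm (sort by x, recurse on halves, check the dividing strip) achieves O(n log n).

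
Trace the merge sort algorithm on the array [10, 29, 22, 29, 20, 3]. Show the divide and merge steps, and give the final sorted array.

Merge sort trace:

Split: [10, 29, 22, 29, 20, 3] -> [10, 29, 22] and [29, 20, 3]
  Split: [10, 29, 22] -> [10] and [29, 22]
    Split: [29, 22] -> [29] and [22]
    Merge: [29] + [22] -> [22, 29]
  Merge: [10] + [22, 29] -> [10, 22, 29]
  Split: [29, 20, 3] -> [29] and [20, 3]
    Split: [20, 3] -> [20] and [3]
    Merge: [20] + [3] -> [3, 20]
  Merge: [29] + [3, 20] -> [3, 20, 29]
Merge: [10, 22, 29] + [3, 20, 29] -> [3, 10, 20, 22, 29, 29]

Final sorted array: [3, 10, 20, 22, 29, 29]

The merge sort proceeds by recursively splitting the array and merging sorted halves.
After all merges, the sorted array is [3, 10, 20, 22, 29, 29].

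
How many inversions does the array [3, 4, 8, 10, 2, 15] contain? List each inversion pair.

Finding inversions in [3, 4, 8, 10, 2, 15]:

(0, 4): arr[0]=3 > arr[4]=2
(1, 4): arr[1]=4 > arr[4]=2
(2, 4): arr[2]=8 > arr[4]=2
(3, 4): arr[3]=10 > arr[4]=2

Total inversions: 4

The array has 4 inversion(s): (0,4), (1,4), (2,4), (3,4). Each pair (i,j) satisfies i < j and arr[i] > arr[j].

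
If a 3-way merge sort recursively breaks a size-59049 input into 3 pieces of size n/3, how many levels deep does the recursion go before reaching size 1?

For divide and conquer with division factor 3:

Problem sizes at each level:
Level 0: 59049
Level 1: 19683
Level 2: 6561
Level 3: 2187
Level 4: 729
Level 5: 243
Level 6: 81
Level 7: 27
Level 8: 9
Level 9: 3
Level 10: 1

The root is level 0 and the size-1 base case is level 10 (the tree spans levels 0 through 10, i.e. 11 levels counting the root), so the depth is the number of divisions: log_3(59049) = 10

The recursion tree depth is log_3(59049) = 10. At each level, the problem size is divided by 3, so it takes 10 divisions to reduce to a base case of size 1. The algorithm makes 3 recursive calls at each level.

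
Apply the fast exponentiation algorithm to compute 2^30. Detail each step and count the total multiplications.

Computing 2^30 by squaring (build up from 2^1; each line after the first costs one multiplication):

2^1 = 2
2^2 = (2^1)^2 = 2^2 = 4
2^3 = 2 * 2^2 = 2 * 4 = 8
2^6 = (2^3)^2 = 8^2 = 64
2^7 = 2 * 2^6 = 2 * 64 = 128
2^14 = (2^7)^2 = 128^2 = 16384
2^15 = 2 * 2^14 = 2 * 16384 = 32768
2^30 = (2^15)^2 = 32768^2 = 1073741824

Result: 1073741824
Multiplications needed: 7 (7 lines after 2^1)

2^30 = 1073741824. Using exponentiation by squaring, this requires 7 multiplications. The key idea: if the exponent is even, square the half-power; if odd, multiply by the base once.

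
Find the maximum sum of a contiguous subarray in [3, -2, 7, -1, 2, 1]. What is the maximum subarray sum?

Using Kadane's algorithm on [3, -2, 7, -1, 2, 1]:

Scanning through the array:
Position 1 (value -2): max_ending_here = 1, max_so_far = 3
Position 2 (value 7): max_ending_here = 8, max_so_far = 8
Position 3 (value -1): max_ending_here = 7, max_so_far = 8
Position 4 (value 2): max_ending_here = 9, max_so_far = 9
Position 5 (value 1): max_ending_here = 10, max_so_far = 10

Maximum subarray: [3, -2, 7, -1, 2, 1]
Maximum sum: 10

The maximum subarray is [3, -2, 7, -1, 2, 1] with sum 10. This subarray runs from index 0 to index 5.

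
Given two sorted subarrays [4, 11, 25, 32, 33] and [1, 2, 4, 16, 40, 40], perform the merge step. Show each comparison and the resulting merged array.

Merging process:

Compare 4 vs 1: take 1 from right. Merged: [1]
Compare 4 vs 2: take 2 from right. Merged: [1, 2]
Compare 4 vs 4: take 4 from left. Merged: [1, 2, 4]
Compare 11 vs 4: take 4 from right. Merged: [1, 2, 4, 4]
Compare 11 vs 16: take 11 from left. Merged: [1, 2, 4, 4, 11]
Compare 25 vs 16: take 16 from right. Merged: [1, 2, 4, 4, 11, 16]
Compare 25 vs 40: take 25 from left. Merged: [1, 2, 4, 4, 11, 16, 25]
Compare 32 vs 40: take 32 from left. Merged: [1, 2, 4, 4, 11, 16, 25, 32]
Compare 33 vs 40: take 33 from left. Merged: [1, 2, 4, 4, 11, 16, 25, 32, 33]
Append remaining from right: [40, 40]. Merged: [1, 2, 4, 4, 11, 16, 25, 32, 33, 40, 40]

Final merged array: [1, 2, 4, 4, 11, 16, 25, 32, 33, 40, 40]
Total comparisons: 9

The merged array is [1, 2, 4, 4, 11, 16, 25, 32, 33, 40, 40], requiring 9 comparisons. The merge step runs in O(n) time where n is the total number of elements.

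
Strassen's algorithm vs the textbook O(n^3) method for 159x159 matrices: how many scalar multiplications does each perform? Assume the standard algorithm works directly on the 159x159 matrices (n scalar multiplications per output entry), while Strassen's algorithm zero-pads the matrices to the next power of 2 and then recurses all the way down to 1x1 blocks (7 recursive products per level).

Matrix multiplication for 159x159 matrices:

Strassen's algorithm requires power-of-2 dimensions. Pad 159x159 to 256x256 (next power of 2).

Standard algorithm: 159^3 = 4019679 multiplications
Strassen's algorithm: 7^(log2(256)) = 7^8 = 5764801 multiplications
Difference: 4019679 - 5764801 = -1745122 (Strassen uses MORE here due to padding overhead — for small or just-over-power-of-2 n, padding can outweigh the per-level savings)

Standard: 4019679 multiplications (159^3). Strassen: 5764801 multiplications (7^8, after padding to 256x256). Strassen reduces 8 recursive multiplications to 7 at each level.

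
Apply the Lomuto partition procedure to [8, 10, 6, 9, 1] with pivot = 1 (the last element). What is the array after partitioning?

Lomuto partition with pivot = 1:

Initial array: [8, 10, 6, 9, 1]

arr[0]=8 > 1: no swap
arr[1]=10 > 1: no swap
arr[2]=6 > 1: no swap
arr[3]=9 > 1: no swap

Place pivot at position 0: [1, 10, 6, 9, 8]
Pivot position: 0

After partitioning with pivot 1, the array becomes [1, 10, 6, 9, 8]. The pivot is placed at index 0. All elements to the left of the pivot are <= 1, and all elements to the right are > 1.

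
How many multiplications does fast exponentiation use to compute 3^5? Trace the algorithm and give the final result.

Computing 3^5 by squaring (build up from 3^1; each line after the first costs one multiplication):

3^1 = 3
3^2 = (3^1)^2 = 3^2 = 9
3^4 = (3^2)^2 = 9^2 = 81
3^5 = 3 * 3^4 = 3 * 81 = 243

Result: 243
Multiplications needed: 3 (3 lines after 3^1)

3^5 = 243. Using exponentiation by squaring, this requires 3 multiplications. The key idea: if the exponent is even, square the half-power; if odd, multiply by the base once.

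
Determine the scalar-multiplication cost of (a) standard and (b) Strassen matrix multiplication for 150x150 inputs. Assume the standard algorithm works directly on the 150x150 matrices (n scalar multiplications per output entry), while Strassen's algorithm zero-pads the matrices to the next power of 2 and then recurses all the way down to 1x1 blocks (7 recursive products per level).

Matrix multiplication for 150x150 matrices:

Strassen's algorithm requires power-of-2 dimensions. Pad 150x150 to 256x256 (next power of 2).

Standard algorithm: 150^3 = 3375000 multiplications
Strassen's algorithm: 7^(log2(256)) = 7^8 = 5764801 multiplications
Difference: 3375000 - 5764801 = -2389801 (Strassen uses MORE here due to padding overhead — for small or just-over-power-of-2 n, padding can outweigh the per-level savings)

Standard: 3375000 multiplications (150^3). Strassen: 5764801 multiplications (7^8, after padding to 256x256). Strassen reduces 8 recursive multiplications to 7 at each level.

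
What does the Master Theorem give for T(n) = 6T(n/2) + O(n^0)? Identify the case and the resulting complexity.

Master Theorem for T(n) = 6T(n/2) + O(n^0):

a = 6, b = 2, c = 0
log_b(a) = log_2(6) = 2.5850

Case 1: c = 0 < log_2(6) = 2.5850
T(n) = O(n^(log_2 6))

For T(n) = 6T(n/2) + O(n^0): log_2(6) = 2.5850. This is Case 1 of the Master Theorem (c < log_b(a), work dominated by leaves), giving O(n^(log_2 6)).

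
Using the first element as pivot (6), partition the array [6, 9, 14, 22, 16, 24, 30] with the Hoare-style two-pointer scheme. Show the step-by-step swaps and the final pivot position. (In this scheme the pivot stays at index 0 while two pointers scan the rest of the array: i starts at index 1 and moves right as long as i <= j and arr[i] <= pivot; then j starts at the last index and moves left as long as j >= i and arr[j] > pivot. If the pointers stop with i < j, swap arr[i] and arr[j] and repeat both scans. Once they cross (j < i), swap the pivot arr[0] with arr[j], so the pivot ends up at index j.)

Hoare-style two-pointer partition with pivot = 6:

Initial array: [6, 9, 14, 22, 16, 24, 30]

Pointers start at i = 1, j = 6.
i ends at 1, j ends at 0: the pointers have crossed (j < i), so scanning stops.

j = 0, so swapping arr[0] with arr[j] leaves the pivot at position 0: [6, 9, 14, 22, 16, 24, 30]
Pivot position: 0

After partitioning with pivot 6, the array becomes [6, 9, 14, 22, 16, 24, 30]. The pivot is placed at index 0. All elements to the left of the pivot are <= 6, and all elements to the right are > 6.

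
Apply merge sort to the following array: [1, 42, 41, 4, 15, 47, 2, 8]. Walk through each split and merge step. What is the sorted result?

Merge sort trace:

Split: [1, 42, 41, 4, 15, 47, 2, 8] -> [1, 42, 41, 4] and [15, 47, 2, 8]
  Split: [1, 42, 41, 4] -> [1, 42] and [41, 4]
    Split: [1, 42] -> [1] and [42]
    Merge: [1] + [42] -> [1, 42]
    Split: [41, 4] -> [41] and [4]
    Merge: [41] + [4] -> [4, 41]
  Merge: [1, 42] + [4, 41] -> [1, 4, 41, 42]
  Split: [15, 47, 2, 8] -> [15, 47] and [2, 8]
    Split: [15, 47] -> [15] and [47]
    Merge: [15] + [47] -> [15, 47]
    Split: [2, 8] -> [2] and [8]
    Merge: [2] + [8] -> [2, 8]
  Merge: [15, 47] + [2, 8] -> [2, 8, 15, 47]
Merge: [1, 4, 41, 42] + [2, 8, 15, 47] -> [1, 2, 4, 8, 15, 41, 42, 47]

Final sorted array: [1, 2, 4, 8, 15, 41, 42, 47]

The merge sort proceeds by recursively splitting the array and merging sorted halves.
After all merges, the sorted array is [1, 2, 4, 8, 15, 41, 42, 47].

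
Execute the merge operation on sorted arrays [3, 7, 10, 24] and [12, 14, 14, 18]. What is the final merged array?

Merging process:

Compare 3 vs 12: take 3 from left. Merged: [3]
Compare 7 vs 12: take 7 from left. Merged: [3, 7]
Compare 10 vs 12: take 10 from left. Merged: [3, 7, 10]
Compare 24 vs 12: take 12 from right. Merged: [3, 7, 10, 12]
Compare 24 vs 14: take 14 from right. Merged: [3, 7, 10, 12, 14]
Compare 24 vs 14: take 14 from right. Merged: [3, 7, 10, 12, 14, 14]
Compare 24 vs 18: take 18 from right. Merged: [3, 7, 10, 12, 14, 14, 18]
Append remaining from left: [24]. Merged: [3, 7, 10, 12, 14, 14, 18, 24]

Final merged array: [3, 7, 10, 12, 14, 14, 18, 24]
Total comparisons: 7

The merged array is [3, 7, 10, 12, 14, 14, 18, 24], requiring 7 comparisons. The merge step runs in O(n) time where n is the total number of elements.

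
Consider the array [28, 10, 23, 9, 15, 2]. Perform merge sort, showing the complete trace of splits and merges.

Merge sort trace:

Split: [28, 10, 23, 9, 15, 2] -> [28, 10, 23] and [9, 15, 2]
  Split: [28, 10, 23] -> [28] and [10, 23]
    Split: [10, 23] -> [10] and [23]
    Merge: [10] + [23] -> [10, 23]
  Merge: [28] + [10, 23] -> [10, 23, 28]
  Split: [9, 15, 2] -> [9] and [15, 2]
    Split: [15, 2] -> [15] and [2]
    Merge: [15] + [2] -> [2, 15]
  Merge: [9] + [2, 15] -> [2, 9, 15]
Merge: [10, 23, 28] + [2, 9, 15] -> [2, 9, 10, 15, 23, 28]

Final sorted array: [2, 9, 10, 15, 23, 28]

The merge sort proceeds by recursively splitting the array and merging sorted halves.
After all merges, the sorted array is [2, 9, 10, 15, 23, 28].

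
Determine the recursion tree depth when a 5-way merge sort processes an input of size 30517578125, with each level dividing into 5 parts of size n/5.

For divide and conquer with division factor 5:

Problem sizes at each level:
Level 0: 30517578125
Level 1: 6103515625
Level 2: 1220703125
Level 3: 244140625
Level 4: 48828125
Level 5: 9765625
Level 6: 1953125
Level 7: 390625
Level 8: 78125
Level 9: 15625
Level 10: 3125
Level 11: 625
Level 12: 125
Level 13: 25
Level 14: 5
Level 15: 1

The root is level 0 and the size-1 base case is level 15 (the tree spans levels 0 through 15, i.e. 16 levels counting the root), so the depth is the number of divisions: log_5(30517578125) = 15

The recursion tree depth is log_5(30517578125) = 15. At each level, the problem size is divided by 5, so it takes 15 divisions to reduce to a base case of size 1. The algorithm makes 5 recursive calls at each level.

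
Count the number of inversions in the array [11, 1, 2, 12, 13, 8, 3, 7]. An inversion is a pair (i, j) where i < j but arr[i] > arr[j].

Finding inversions in [11, 1, 2, 12, 13, 8, 3, 7]:

(0, 1): arr[0]=11 > arr[1]=1
(0, 2): arr[0]=11 > arr[2]=2
(0, 5): arr[0]=11 > arr[5]=8
(0, 6): arr[0]=11 > arr[6]=3
(0, 7): arr[0]=11 > arr[7]=7
(3, 5): arr[3]=12 > arr[5]=8
(3, 6): arr[3]=12 > arr[6]=3
(3, 7): arr[3]=12 > arr[7]=7
(4, 5): arr[4]=13 > arr[5]=8
(4, 6): arr[4]=13 > arr[6]=3
(4, 7): arr[4]=13 > arr[7]=7
(5, 6): arr[5]=8 > arr[6]=3
(5, 7): arr[5]=8 > arr[7]=7

Total inversions: 13

The array has 13 inversion(s): (0,1), (0,2), (0,5), (0,6), (0,7), (3,5), (3,6), (3,7), (4,5), (4,6), (4,7), (5,6), (5,7). Each pair (i,j) satisfies i < j and arr[i] > arr[j].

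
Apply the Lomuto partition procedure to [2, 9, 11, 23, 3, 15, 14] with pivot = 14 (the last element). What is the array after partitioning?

Lomuto partition with pivot = 14:

Initial array: [2, 9, 11, 23, 3, 15, 14]

arr[0]=2 <= 14: swap with position 0, array becomes [2, 9, 11, 23, 3, 15, 14]
arr[1]=9 <= 14: swap with position 1, array becomes [2, 9, 11, 23, 3, 15, 14]
arr[2]=11 <= 14: swap with position 2, array becomes [2, 9, 11, 23, 3, 15, 14]
arr[3]=23 > 14: no swap
arr[4]=3 <= 14: swap with position 3, array becomes [2, 9, 11, 3, 23, 15, 14]
arr[5]=15 > 14: no swap

Place pivot at position 4: [2, 9, 11, 3, 14, 15, 23]
Pivot position: 4

After partitioning with pivot 14, the array becomes [2, 9, 11, 3, 14, 15, 23]. The pivot is placed at index 4. All elements to the left of the pivot are <= 14, and all elements to the right are > 14.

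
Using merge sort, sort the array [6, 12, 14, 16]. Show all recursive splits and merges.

Merge sort trace:

Split: [6, 12, 14, 16] -> [6, 12] and [14, 16]
  Split: [6, 12] -> [6] and [12]
  Merge: [6] + [12] -> [6, 12]
  Split: [14, 16] -> [14] and [16]
  Merge: [14] + [16] -> [14, 16]
Merge: [6, 12] + [14, 16] -> [6, 12, 14, 16]

Final sorted array: [6, 12, 14, 16]

The merge sort proceeds by recursively splitting the array and merging sorted halves.
After all merges, the sorted array is [6, 12, 14, 16].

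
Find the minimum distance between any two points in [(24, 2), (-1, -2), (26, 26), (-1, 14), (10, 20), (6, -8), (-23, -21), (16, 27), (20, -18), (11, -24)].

Computing all pairwise distances among 10 points:

d((24, 2), (-1, -2)) = 25.318
d((24, 2), (26, 26)) = 24.0832
d((24, 2), (-1, 14)) = 27.7308
d((24, 2), (10, 20)) = 22.8035
d((24, 2), (6, -8)) = 20.5913
d((24, 2), (-23, -21)) = 52.3259
d((24, 2), (16, 27)) = 26.2488
d((24, 2), (20, -18)) = 20.3961
d((24, 2), (11, -24)) = 29.0689
d((-1, -2), (26, 26)) = 38.8973
d((-1, -2), (-1, 14)) = 16.0
d((-1, -2), (10, 20)) = 24.5967
d((-1, -2), (6, -8)) = 9.2195 <-- minimum
d((-1, -2), (-23, -21)) = 29.0689
d((-1, -2), (16, 27)) = 33.6155
d((-1, -2), (20, -18)) = 26.4008
d((-1, -2), (11, -24)) = 25.0599
d((26, 26), (-1, 14)) = 29.5466
d((26, 26), (10, 20)) = 17.088
d((26, 26), (6, -8)) = 39.4462
d((26, 26), (-23, -21)) = 67.897
d((26, 26), (16, 27)) = 10.0499
d((26, 26), (20, -18)) = 44.4072
d((26, 26), (11, -24)) = 52.2015
d((-1, 14), (10, 20)) = 12.53
d((-1, 14), (6, -8)) = 23.0868
d((-1, 14), (-23, -21)) = 41.3401
d((-1, 14), (16, 27)) = 21.4009
d((-1, 14), (20, -18)) = 38.2753
d((-1, 14), (11, -24)) = 39.8497
d((10, 20), (6, -8)) = 28.2843
d((10, 20), (-23, -21)) = 52.6308
d((10, 20), (16, 27)) = 9.2195 <-- minimum
d((10, 20), (20, -18)) = 39.2938
d((10, 20), (11, -24)) = 44.0114
d((6, -8), (-23, -21)) = 31.7805
d((6, -8), (16, 27)) = 36.4005
d((6, -8), (20, -18)) = 17.2047
d((6, -8), (11, -24)) = 16.7631
d((-23, -21), (16, 27)) = 61.8466
d((-23, -21), (20, -18)) = 43.1045
d((-23, -21), (11, -24)) = 34.1321
d((16, 27), (20, -18)) = 45.1774
d((16, 27), (11, -24)) = 51.2445
d((20, -18), (11, -24)) = 10.8167

Minimum distance: 9.2195 (tie among 2 pairs: (-1, -2) and (6, -8); (10, 20) and (16, 27))

The minimum Euclidean distance is 9.2195. There is a tie: 2 pairs achieve this minimum — (-1, -2) and (6, -8); (10, 20) and (16, 27). Any of these is a valid closest pair. For 10 points, brute-force pairwise comparison is shown above. For large n, the divide-and-conquer algorithm (sort by x, recurse on halves, check the dividing strip) achieves O(n log n).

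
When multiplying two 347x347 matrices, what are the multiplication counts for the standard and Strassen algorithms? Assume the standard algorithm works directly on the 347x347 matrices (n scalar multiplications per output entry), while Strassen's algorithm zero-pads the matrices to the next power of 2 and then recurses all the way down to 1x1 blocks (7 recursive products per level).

Matrix multiplication for 347x347 matrices:

Strassen's algorithm requires power-of-2 dimensions. Pad 347x347 to 512x512 (next power of 2).

Standard algorithm: 347^3 = 41781923 multiplications
Strassen's algorithm: 7^(log2(512)) = 7^9 = 40353607 multiplications
Savings: 41781923 - 40353607 = 1428316 multiplications

Standard: 41781923 multiplications (347^3). Strassen: 40353607 multiplications (7^9, after padding to 512x512). Strassen reduces 8 recursive multiplications to 7 at each level.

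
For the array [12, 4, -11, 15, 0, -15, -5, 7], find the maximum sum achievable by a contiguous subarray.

Using Kadane's algorithm on [12, 4, -11, 15, 0, -15, -5, 7]:

Scanning through the array:
Position 1 (value 4): max_ending_here = 16, max_so_far = 16
Position 2 (value -11): max_ending_here = 5, max_so_far = 16
Position 3 (value 15): max_ending_here = 20, max_so_far = 20
Position 4 (value 0): max_ending_here = 20, max_so_far = 20
Position 5 (value -15): max_ending_here = 5, max_so_far = 20
Position 6 (value -5): max_ending_here = 0, max_so_far = 20
Position 7 (value 7): max_ending_here = 7, max_so_far = 20

Maximum subarray: [12, 4, -11, 15]
Maximum sum: 20

The maximum subarray is [12, 4, -11, 15] with sum 20. This subarray runs from index 0 to index 3.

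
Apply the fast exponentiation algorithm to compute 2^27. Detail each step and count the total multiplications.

Computing 2^27 by squaring (build up from 2^1; each line after the first costs one multiplication):

2^1 = 2
2^2 = (2^1)^2 = 2^2 = 4
2^3 = 2 * 2^2 = 2 * 4 = 8
2^6 = (2^3)^2 = 8^2 = 64
2^12 = (2^6)^2 = 64^2 = 4096
2^13 = 2 * 2^12 = 2 * 4096 = 8192
2^26 = (2^13)^2 = 8192^2 = 67108864
2^27 = 2 * 2^26 = 2 * 67108864 = 134217728

Result: 134217728
Multiplications needed: 7 (7 lines after 2^1)

2^27 = 134217728. Using exponentiation by squaring, this requires 7 multiplications. The key idea: if the exponent is even, square the half-power; if odd, multiply by the base once.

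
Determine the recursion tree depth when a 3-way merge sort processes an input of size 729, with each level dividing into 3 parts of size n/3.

For divide and conquer with division factor 3:

Problem sizes at each level:
Level 0: 729
Level 1: 243
Level 2: 81
Level 3: 27
Level 4: 9
Level 5: 3
Level 6: 1

The root is level 0 and the size-1 base case is level 6 (the tree spans levels 0 through 6, i.e. 7 levels counting the root), so the depth is the number of divisions: log_3(729) = 6

The recursion tree depth is log_3(729) = 6. At each level, the problem size is divided by 3, so it takes 6 divisions to reduce to a base case of size 1. The algorithm makes 3 recursive calls at each level.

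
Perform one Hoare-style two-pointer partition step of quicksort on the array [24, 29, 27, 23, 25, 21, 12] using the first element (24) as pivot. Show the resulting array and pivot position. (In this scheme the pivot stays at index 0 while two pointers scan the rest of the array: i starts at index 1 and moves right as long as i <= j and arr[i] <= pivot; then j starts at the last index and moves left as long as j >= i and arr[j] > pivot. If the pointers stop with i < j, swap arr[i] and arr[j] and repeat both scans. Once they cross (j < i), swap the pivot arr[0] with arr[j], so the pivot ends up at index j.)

Hoare-style two-pointer partition with pivot = 24:

Initial array: [24, 29, 27, 23, 25, 21, 12]

Pointers start at i = 1, j = 6.
i stops at index 1 (arr[1]=29 > 24), j stops at index 6 (arr[6]=12 <= 24): swap arr[1] and arr[6], array becomes [24, 12, 27, 23, 25, 21, 29]
i stops at index 2 (arr[2]=27 > 24), j stops at index 5 (arr[5]=21 <= 24): swap arr[2] and arr[5], array becomes [24, 12, 21, 23, 25, 27, 29]
i ends at 4, j ends at 3: the pointers have crossed (j < i), so scanning stops.

Swap pivot arr[0] with arr[3] to place pivot at position 3: [23, 12, 21, 24, 25, 27, 29]
Pivot position: 3

After partitioning with pivot 24, the array becomes [23, 12, 21, 24, 25, 27, 29]. The pivot is placed at index 3. All elements to the left of the pivot are <= 24, and all elements to the right are > 24.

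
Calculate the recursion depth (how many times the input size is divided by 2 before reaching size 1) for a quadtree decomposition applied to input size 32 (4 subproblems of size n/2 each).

For divide and conquer with division factor 2:

Problem sizes at each level:
Level 0: 32
Level 1: 16
Level 2: 8
Level 3: 4
Level 4: 2
Level 5: 1

The root is level 0 and the size-1 base case is level 5 (the tree spans levels 0 through 5, i.e. 6 levels counting the root), so the depth is the number of divisions: log_2(32) = 5

The recursion tree depth is log_2(32) = 5. At each level, the problem size is divided by 2, so it takes 5 divisions to reduce to a base case of size 1. The algorithm makes 4 recursive calls at each level.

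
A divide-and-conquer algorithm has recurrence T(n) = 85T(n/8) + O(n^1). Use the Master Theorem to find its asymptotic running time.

Master Theorem for T(n) = 85T(n/8) + O(n^1):

a = 85, b = 8, c = 1
log_b(a) = log_8(85) = 2.1365

Case 1: c = 1 < log_8(85) = 2.1365
T(n) = O(n^(log_8 85))

For T(n) = 85T(n/8) + O(n^1): log_8(85) = 2.1365. This is Case 1 of the Master Theorem (c < log_b(a), work dominated by leaves), giving O(n^(log_8 85)).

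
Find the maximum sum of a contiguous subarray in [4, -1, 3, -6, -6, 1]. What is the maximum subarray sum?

Using Kadane's algorithm on [4, -1, 3, -6, -6, 1]:

Scanning through the array:
Position 1 (value -1): max_ending_here = 3, max_so_far = 4
Position 2 (value 3): max_ending_here = 6, max_so_far = 6
Position 3 (value -6): max_ending_here = 0, max_so_far = 6
Position 4 (value -6): max_ending_here = -6, max_so_far = 6
Position 5 (value 1): max_ending_here = 1, max_so_far = 6

Maximum subarray: [4, -1, 3]
Maximum sum: 6

The maximum subarray is [4, -1, 3] with sum 6. This subarray runs from index 0 to index 2.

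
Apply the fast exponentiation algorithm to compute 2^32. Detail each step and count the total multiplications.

Computing 2^32 by squaring (build up from 2^1; each line after the first costs one multiplication):

2^1 = 2
2^2 = (2^1)^2 = 2^2 = 4
2^4 = (2^2)^2 = 4^2 = 16
2^8 = (2^4)^2 = 16^2 = 256
2^16 = (2^8)^2 = 256^2 = 65536
2^32 = (2^16)^2 = 65536^2 = 4294967296

Result: 4294967296
Multiplications needed: 5 (5 lines after 2^1)

2^32 = 4294967296. Using exponentiation by squaring, this requires 5 multiplications. The key idea: if the exponent is even, square the half-power; if odd, multiply by the base once.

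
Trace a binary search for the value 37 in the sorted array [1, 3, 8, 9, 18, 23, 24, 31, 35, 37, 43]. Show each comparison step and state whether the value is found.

Binary search for 37 in [1, 3, 8, 9, 18, 23, 24, 31, 35, 37, 43]:

lo=0, hi=10, mid=5, arr[mid]=23 -> 23 < 37, search right half
lo=6, hi=10, mid=8, arr[mid]=35 -> 35 < 37, search right half
lo=9, hi=10, mid=9, arr[mid]=37 -> Found target at index 9!

Binary search finds 37 at index 9 after 3 comparisons. The search repeatedly halves the search space by comparing with the middle element.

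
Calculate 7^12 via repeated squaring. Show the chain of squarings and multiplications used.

Computing 7^12 by squaring (build up from 7^1; each line after the first costs one multiplication):

7^1 = 7
7^2 = (7^1)^2 = 7^2 = 49
7^3 = 7 * 7^2 = 7 * 49 = 343
7^6 = (7^3)^2 = 343^2 = 117649
7^12 = (7^6)^2 = 117649^2 = 13841287201

Result: 13841287201
Multiplications needed: 4 (4 lines after 7^1)

7^12 = 13841287201. Using exponentiation by squaring, this requires 4 multiplications. The key idea: if the exponent is even, square the half-power; if odd, multiply by the base once.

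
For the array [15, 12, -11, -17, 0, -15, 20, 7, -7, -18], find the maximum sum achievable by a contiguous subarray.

Using Kadane's algorithm on [15, 12, -11, -17, 0, -15, 20, 7, -7, -18]:

Scanning through the array:
Position 1 (value 12): max_ending_here = 27, max_so_far = 27
Position 2 (value -11): max_ending_here = 16, max_so_far = 27
Position 3 (value -17): max_ending_here = -1, max_so_far = 27
Position 4 (value 0): max_ending_here = 0, max_so_far = 27
Position 5 (value -15): max_ending_here = -15, max_so_far = 27
Position 6 (value 20): max_ending_here = 20, max_so_far = 27
Position 7 (value 7): max_ending_here = 27, max_so_far = 27
Position 8 (value -7): max_ending_here = 20, max_so_far = 27
Position 9 (value -18): max_ending_here = 2, max_so_far = 27

Maximum subarray: [15, 12]
Maximum sum: 27

The maximum subarray is [15, 12] with sum 27. This subarray runs from index 0 to index 1.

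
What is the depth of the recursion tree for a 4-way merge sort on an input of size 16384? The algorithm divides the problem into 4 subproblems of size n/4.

For divide and conquer with division factor 4:

Problem sizes at each level:
Level 0: 16384
Level 1: 4096
Level 2: 1024
Level 3: 256
Level 4: 64
Level 5: 16
Level 6: 4
Level 7: 1

The root is level 0 and the size-1 base case is level 7 (the tree spans levels 0 through 7, i.e. 8 levels counting the root), so the depth is the number of divisions: log_4(16384) = 7

The recursion tree depth is log_4(16384) = 7. At each level, the problem size is divided by 4, so it takes 7 divisions to reduce to a base case of size 1. The algorithm makes 4 recursive calls at each level.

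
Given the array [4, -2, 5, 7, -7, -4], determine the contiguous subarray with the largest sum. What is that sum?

Using Kadane's algorithm on [4, -2, 5, 7, -7, -4]:

Scanning through the array:
Position 1 (value -2): max_ending_here = 2, max_so_far = 4
Position 2 (value 5): max_ending_here = 7, max_so_far = 7
Position 3 (value 7): max_ending_here = 14, max_so_far = 14
Position 4 (value -7): max_ending_here = 7, max_so_far = 14
Position 5 (value -4): max_ending_here = 3, max_so_far = 14

Maximum subarray: [4, -2, 5, 7]
Maximum sum: 14

The maximum subarray is [4, -2, 5, 7] with sum 14. This subarray runs from index 0 to index 3.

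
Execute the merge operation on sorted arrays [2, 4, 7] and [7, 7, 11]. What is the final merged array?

Merging process:

Compare 2 vs 7: take 2 from left. Merged: [2]
Compare 4 vs 7: take 4 from left. Merged: [2, 4]
Compare 7 vs 7: take 7 from left. Merged: [2, 4, 7]
Append remaining from right: [7, 7, 11]. Merged: [2, 4, 7, 7, 7, 11]

Final merged array: [2, 4, 7, 7, 7, 11]
Total comparisons: 3

The merged array is [2, 4, 7, 7, 7, 11], requiring 3 comparisons. The merge step runs in O(n) time where n is the total number of elements.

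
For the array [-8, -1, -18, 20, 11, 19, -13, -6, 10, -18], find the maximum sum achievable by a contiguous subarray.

Using Kadane's algorithm on [-8, -1, -18, 20, 11, 19, -13, -6, 10, -18]:

Scanning through the array:
Position 1 (value -1): max_ending_here = -1, max_so_far = -1
Position 2 (value -18): max_ending_here = -18, max_so_far = -1
Position 3 (value 20): max_ending_here = 20, max_so_far = 20
Position 4 (value 11): max_ending_here = 31, max_so_far = 31
Position 5 (value 19): max_ending_here = 50, max_so_far = 50
Position 6 (value -13): max_ending_here = 37, max_so_far = 50
Position 7 (value -6): max_ending_here = 31, max_so_far = 50
Position 8 (value 10): max_ending_here = 41, max_so_far = 50
Position 9 (value -18): max_ending_here = 23, max_so_far = 50

Maximum subarray: [20, 11, 19]
Maximum sum: 50

The maximum subarray is [20, 11, 19] with sum 50. This subarray runs from index 3 to index 5.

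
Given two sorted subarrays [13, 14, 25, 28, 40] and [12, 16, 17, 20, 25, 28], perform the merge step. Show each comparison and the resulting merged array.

Merging process:

Compare 13 vs 12: take 12 from right. Merged: [12]
Compare 13 vs 16: take 13 from left. Merged: [12, 13]
Compare 14 vs 16: take 14 from left. Merged: [12, 13, 14]
Compare 25 vs 16: take 16 from right. Merged: [12, 13, 14, 16]
Compare 25 vs 17: take 17 from right. Merged: [12, 13, 14, 16, 17]
Compare 25 vs 20: take 20 from right. Merged: [12, 13, 14, 16, 17, 20]
Compare 25 vs 25: take 25 from left. Merged: [12, 13, 14, 16, 17, 20, 25]
Compare 28 vs 25: take 25 from right. Merged: [12, 13, 14, 16, 17, 20, 25, 25]
Compare 28 vs 28: take 28 from left. Merged: [12, 13, 14, 16, 17, 20, 25, 25, 28]
Compare 40 vs 28: take 28 from right. Merged: [12, 13, 14, 16, 17, 20, 25, 25, 28, 28]
Append remaining from left: [40]. Merged: [12, 13, 14, 16, 17, 20, 25, 25, 28, 28, 40]

Final merged array: [12, 13, 14, 16, 17, 20, 25, 25, 28, 28, 40]
Total comparisons: 10

The merged array is [12, 13, 14, 16, 17, 20, 25, 25, 28, 28, 40], requiring 10 comparisons. The merge step runs in O(n) time where n is the total number of elements.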